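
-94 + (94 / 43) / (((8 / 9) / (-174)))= -521.92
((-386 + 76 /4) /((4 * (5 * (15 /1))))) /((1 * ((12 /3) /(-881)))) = 323327 /1200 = 269.44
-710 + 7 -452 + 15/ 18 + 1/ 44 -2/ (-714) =-6043083/ 5236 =-1154.14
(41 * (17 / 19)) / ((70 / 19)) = 697 / 70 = 9.96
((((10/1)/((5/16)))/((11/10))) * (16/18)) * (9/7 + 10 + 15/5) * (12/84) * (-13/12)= -832000/14553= -57.17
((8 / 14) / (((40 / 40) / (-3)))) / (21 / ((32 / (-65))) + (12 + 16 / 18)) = 3456 / 60011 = 0.06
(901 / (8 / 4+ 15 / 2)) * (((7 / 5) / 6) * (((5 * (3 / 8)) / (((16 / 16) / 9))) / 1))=56763 / 152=373.44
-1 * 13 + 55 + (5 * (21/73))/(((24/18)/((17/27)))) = 37387/876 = 42.68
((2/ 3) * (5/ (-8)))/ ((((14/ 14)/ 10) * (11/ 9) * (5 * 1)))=-0.68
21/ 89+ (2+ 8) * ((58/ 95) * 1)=10723/ 1691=6.34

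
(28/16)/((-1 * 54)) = -7/216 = -0.03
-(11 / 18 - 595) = 10699 / 18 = 594.39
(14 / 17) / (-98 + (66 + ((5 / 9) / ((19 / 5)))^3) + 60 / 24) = -140005908 / 5014680383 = -0.03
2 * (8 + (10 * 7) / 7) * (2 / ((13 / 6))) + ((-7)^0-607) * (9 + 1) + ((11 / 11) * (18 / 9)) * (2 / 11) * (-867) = -906912 / 143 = -6342.04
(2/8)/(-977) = -1/3908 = -0.00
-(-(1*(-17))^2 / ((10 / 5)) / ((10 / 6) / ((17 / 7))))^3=3201872665419 / 343000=9334905.73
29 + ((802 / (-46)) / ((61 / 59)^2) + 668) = 58255470 / 85583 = 680.69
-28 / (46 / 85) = -1190 / 23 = -51.74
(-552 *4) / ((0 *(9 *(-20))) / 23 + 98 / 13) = -14352 / 49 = -292.90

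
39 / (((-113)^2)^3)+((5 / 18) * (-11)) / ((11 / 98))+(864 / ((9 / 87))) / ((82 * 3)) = 5169486201742538 / 768240196712721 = 6.73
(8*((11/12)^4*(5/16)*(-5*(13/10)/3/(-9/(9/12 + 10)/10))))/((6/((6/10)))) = 40921595/8957952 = 4.57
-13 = -13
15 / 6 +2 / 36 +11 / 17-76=-11138 / 153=-72.80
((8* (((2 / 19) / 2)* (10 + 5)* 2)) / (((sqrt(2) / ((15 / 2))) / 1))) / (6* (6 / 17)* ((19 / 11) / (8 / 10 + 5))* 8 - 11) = -4880700* sqrt(2) / 613567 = -11.25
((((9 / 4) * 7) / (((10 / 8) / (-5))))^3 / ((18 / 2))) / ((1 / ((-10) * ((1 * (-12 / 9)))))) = -370440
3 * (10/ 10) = 3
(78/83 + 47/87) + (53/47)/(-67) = 33270650/22738929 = 1.46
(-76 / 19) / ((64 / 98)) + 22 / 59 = -2715 / 472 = -5.75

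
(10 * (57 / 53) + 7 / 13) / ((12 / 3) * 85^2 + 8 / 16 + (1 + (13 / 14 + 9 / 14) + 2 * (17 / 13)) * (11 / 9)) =980406 / 2509518359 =0.00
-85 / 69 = -1.23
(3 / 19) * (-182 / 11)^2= 99372 / 2299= 43.22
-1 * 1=-1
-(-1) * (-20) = -20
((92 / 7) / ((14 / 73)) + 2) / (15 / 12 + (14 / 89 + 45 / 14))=15.26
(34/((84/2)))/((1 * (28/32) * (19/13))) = 1768/2793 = 0.63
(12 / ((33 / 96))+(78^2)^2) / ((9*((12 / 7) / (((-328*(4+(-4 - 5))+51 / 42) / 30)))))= 1443742775 / 11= 131249343.18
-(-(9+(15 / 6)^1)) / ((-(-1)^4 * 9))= -1.28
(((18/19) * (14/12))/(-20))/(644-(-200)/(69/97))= -0.00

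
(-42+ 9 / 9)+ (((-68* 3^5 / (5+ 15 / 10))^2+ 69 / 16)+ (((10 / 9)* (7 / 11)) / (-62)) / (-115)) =1233481401551935 / 190867248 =6462509.49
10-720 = -710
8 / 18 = 4 / 9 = 0.44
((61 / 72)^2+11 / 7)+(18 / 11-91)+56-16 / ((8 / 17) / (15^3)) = -45816931915 / 399168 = -114781.07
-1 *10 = -10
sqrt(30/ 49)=sqrt(30)/ 7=0.78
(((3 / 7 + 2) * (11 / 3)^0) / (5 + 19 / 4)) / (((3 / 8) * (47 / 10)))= 5440 / 38493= 0.14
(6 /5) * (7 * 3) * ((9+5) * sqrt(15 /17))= 1764 * sqrt(255) /85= 331.40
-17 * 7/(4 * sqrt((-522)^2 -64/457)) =-119 * sqrt(14226995417)/249050248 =-0.06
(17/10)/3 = 17/30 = 0.57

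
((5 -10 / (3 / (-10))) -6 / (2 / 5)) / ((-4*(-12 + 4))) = 35 / 48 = 0.73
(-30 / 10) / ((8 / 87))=-261 / 8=-32.62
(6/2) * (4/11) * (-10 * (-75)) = 9000/11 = 818.18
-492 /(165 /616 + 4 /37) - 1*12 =-25092 /19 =-1320.63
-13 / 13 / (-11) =0.09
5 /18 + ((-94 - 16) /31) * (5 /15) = -505 /558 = -0.91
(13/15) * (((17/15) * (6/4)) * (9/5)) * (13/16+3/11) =126633/44000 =2.88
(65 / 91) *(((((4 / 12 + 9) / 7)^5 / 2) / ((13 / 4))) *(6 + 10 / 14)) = 3.11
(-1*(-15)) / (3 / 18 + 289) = 18 / 347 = 0.05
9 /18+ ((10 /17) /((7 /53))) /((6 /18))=3299 /238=13.86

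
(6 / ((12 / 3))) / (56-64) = -3 / 16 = -0.19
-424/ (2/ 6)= -1272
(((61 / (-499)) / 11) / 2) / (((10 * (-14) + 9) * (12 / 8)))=0.00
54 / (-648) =-1 / 12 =-0.08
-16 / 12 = -4 / 3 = -1.33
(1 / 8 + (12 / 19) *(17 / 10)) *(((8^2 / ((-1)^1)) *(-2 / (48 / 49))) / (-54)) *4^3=-1428448 / 7695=-185.63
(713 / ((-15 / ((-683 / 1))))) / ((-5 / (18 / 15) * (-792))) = 486979 / 49500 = 9.84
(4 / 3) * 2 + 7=29 / 3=9.67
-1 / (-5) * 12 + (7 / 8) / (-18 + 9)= 829 / 360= 2.30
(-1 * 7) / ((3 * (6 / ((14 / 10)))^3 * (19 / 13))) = -0.02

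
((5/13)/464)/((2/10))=25/6032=0.00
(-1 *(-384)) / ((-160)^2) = 0.02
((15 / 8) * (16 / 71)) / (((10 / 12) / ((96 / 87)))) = 1152 / 2059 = 0.56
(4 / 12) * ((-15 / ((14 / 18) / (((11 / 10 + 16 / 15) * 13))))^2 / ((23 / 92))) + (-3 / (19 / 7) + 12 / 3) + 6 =366303106 / 931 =393451.24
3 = 3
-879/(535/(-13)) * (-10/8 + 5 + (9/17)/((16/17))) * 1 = 92.11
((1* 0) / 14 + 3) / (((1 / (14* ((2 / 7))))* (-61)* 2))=-6 / 61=-0.10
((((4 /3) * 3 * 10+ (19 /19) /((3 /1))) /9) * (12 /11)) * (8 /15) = 352 /135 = 2.61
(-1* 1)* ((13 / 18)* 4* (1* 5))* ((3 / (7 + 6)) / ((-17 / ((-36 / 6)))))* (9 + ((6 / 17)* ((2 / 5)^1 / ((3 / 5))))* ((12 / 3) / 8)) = -3100 / 289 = -10.73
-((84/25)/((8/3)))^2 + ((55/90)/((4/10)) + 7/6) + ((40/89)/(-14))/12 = 3869423/3504375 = 1.10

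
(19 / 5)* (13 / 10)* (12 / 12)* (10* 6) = 1482 / 5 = 296.40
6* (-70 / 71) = -420 / 71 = -5.92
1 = 1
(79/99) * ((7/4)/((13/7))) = 0.75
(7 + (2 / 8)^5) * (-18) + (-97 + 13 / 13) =-113673 / 512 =-222.02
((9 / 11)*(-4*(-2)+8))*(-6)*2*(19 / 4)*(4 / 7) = -32832 / 77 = -426.39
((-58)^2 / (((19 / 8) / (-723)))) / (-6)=3242896 / 19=170678.74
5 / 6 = 0.83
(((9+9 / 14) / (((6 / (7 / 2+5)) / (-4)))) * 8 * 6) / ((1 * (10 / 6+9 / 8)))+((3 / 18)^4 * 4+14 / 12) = -142589609 / 151956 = -938.36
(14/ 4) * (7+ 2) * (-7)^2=3087/ 2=1543.50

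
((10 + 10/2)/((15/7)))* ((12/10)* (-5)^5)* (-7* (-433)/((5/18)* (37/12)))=-92896054.05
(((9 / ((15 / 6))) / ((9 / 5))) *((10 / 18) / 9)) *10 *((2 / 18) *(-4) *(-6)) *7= 23.05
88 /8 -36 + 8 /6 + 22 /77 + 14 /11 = -5107 /231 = -22.11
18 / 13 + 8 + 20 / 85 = 2126 / 221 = 9.62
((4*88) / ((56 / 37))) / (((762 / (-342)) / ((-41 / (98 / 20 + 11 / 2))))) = 4755795 / 11557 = 411.51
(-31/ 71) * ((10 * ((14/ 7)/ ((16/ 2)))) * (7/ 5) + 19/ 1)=-1395/ 142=-9.82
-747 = -747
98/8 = 49/4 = 12.25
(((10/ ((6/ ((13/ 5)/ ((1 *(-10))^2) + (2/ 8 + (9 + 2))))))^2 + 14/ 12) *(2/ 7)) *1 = 7973011/ 78750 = 101.24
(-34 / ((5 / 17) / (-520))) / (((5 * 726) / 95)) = 571064 / 363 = 1573.18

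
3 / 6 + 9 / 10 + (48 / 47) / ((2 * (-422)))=69359 / 49585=1.40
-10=-10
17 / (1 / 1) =17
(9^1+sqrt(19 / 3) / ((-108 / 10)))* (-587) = -5283+2935* sqrt(57) / 162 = -5146.22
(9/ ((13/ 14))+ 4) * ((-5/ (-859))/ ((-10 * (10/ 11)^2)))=-10769/ 1116700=-0.01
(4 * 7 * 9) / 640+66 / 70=1497 / 1120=1.34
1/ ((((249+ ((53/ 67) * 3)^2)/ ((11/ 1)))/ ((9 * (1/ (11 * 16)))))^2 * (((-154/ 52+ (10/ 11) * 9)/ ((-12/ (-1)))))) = 77803478181/ 6935721619732096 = 0.00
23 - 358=-335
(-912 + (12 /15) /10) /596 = -11399 /7450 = -1.53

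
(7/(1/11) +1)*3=234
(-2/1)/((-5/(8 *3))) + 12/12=53/5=10.60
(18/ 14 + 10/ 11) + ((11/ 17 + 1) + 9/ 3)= 8956/ 1309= 6.84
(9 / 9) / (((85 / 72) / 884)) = 748.80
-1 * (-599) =599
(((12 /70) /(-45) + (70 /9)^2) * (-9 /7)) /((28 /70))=-428723 /2205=-194.43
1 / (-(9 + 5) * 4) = -1 / 56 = -0.02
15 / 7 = 2.14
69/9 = 23/3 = 7.67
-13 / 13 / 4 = -1 / 4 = -0.25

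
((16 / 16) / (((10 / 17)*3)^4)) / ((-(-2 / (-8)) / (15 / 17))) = -0.36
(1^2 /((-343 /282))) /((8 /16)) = -564 /343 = -1.64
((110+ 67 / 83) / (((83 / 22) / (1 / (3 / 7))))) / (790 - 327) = 1416338 / 9568821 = 0.15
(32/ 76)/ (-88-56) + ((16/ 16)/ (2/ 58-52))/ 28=-26057/ 7215516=-0.00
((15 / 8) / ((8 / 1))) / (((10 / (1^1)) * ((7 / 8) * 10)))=0.00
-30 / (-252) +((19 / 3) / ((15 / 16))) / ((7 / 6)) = 1241 / 210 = 5.91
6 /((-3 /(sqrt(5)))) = -2*sqrt(5) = -4.47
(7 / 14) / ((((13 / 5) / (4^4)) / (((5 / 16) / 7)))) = 200 / 91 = 2.20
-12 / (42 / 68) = -136 / 7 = -19.43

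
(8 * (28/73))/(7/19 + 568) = 0.01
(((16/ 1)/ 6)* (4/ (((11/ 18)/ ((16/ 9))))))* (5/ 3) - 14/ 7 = 4922/ 99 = 49.72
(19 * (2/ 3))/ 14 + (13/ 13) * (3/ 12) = 97/ 84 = 1.15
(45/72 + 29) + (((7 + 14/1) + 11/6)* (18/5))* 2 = 7761/40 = 194.02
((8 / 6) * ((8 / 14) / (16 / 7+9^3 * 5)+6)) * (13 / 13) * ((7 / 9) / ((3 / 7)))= 30025240 / 2068011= 14.52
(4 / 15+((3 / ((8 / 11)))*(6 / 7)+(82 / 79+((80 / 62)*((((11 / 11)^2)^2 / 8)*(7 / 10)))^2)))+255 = 259.85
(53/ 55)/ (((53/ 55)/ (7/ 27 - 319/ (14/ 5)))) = -113.67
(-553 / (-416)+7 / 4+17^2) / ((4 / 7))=511.14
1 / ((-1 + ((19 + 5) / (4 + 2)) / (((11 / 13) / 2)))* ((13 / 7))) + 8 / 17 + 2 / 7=117973 / 143871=0.82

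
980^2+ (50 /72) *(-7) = 34574225 /36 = 960395.14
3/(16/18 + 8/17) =459/208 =2.21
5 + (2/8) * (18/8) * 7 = 143/16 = 8.94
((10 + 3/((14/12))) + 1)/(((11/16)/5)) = 98.70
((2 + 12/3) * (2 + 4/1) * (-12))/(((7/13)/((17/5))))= -95472/35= -2727.77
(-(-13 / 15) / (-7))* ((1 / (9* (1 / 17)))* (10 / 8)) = -221 / 756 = -0.29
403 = 403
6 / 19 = 0.32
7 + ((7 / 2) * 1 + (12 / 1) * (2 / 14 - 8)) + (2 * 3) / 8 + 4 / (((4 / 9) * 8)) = -4587 / 56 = -81.91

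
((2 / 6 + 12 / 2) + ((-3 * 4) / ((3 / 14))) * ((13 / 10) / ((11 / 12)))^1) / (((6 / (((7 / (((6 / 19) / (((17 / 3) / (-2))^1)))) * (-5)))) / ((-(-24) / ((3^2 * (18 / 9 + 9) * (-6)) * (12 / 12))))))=27265399 / 176418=154.55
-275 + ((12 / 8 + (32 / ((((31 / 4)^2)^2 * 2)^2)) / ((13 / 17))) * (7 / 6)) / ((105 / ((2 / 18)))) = -4939485180571265509 / 17961885248507460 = -275.00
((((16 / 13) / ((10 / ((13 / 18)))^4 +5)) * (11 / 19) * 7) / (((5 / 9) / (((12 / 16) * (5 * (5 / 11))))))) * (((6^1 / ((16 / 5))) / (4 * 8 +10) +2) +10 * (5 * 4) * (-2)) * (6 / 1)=-0.99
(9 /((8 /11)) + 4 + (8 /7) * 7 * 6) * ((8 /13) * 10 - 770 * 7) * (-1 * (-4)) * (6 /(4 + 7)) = -108134550 /143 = -756185.66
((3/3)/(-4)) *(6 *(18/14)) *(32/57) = -144/133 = -1.08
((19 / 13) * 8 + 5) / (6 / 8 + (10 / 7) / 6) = 18228 / 1079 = 16.89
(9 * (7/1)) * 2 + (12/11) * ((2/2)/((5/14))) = 7098/55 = 129.05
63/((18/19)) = 133/2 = 66.50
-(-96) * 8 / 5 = 768 / 5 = 153.60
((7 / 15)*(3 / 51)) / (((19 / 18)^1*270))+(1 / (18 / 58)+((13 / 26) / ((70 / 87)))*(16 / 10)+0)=2145092 / 508725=4.22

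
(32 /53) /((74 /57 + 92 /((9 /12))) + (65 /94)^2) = 16116864 /3321828053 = 0.00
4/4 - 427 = -426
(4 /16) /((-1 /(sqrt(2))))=-sqrt(2) /4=-0.35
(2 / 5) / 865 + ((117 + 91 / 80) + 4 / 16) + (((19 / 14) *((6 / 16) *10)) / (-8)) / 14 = 3210206599 / 27126400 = 118.34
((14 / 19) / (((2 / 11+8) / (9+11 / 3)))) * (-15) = -154 / 9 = -17.11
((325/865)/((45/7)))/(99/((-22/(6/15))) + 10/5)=455/1557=0.29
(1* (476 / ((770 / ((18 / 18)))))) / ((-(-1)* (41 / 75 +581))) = 255 / 239888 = 0.00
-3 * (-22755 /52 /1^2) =68265 /52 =1312.79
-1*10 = -10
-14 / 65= -0.22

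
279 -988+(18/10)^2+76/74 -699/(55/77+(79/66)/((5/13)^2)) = -784.11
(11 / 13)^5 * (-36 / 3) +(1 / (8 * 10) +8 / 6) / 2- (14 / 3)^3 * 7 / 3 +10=-1114776383507 / 4811957280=-231.67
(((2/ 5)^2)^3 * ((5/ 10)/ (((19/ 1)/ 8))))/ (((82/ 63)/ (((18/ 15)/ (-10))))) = -0.00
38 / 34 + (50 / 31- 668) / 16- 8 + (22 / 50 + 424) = 39620751 / 105400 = 375.91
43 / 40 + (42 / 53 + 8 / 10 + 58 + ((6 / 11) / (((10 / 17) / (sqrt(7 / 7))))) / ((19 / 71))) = 28415839 / 443080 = 64.13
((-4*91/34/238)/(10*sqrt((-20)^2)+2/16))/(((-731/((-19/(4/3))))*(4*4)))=-741/2705805272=-0.00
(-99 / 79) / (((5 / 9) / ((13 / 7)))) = -11583 / 2765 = -4.19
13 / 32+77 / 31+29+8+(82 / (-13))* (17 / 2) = -177001 / 12896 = -13.73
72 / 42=12 / 7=1.71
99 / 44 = 9 / 4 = 2.25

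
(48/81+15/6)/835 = 1/270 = 0.00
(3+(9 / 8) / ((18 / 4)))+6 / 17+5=585 / 68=8.60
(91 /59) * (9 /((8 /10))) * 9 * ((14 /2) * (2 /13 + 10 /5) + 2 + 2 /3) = 163485 /59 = 2770.93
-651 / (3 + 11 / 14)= -9114 / 53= -171.96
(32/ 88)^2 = 16/ 121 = 0.13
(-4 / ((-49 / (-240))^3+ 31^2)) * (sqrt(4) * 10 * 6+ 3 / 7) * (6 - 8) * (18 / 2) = 839061504000 / 92994871543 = 9.02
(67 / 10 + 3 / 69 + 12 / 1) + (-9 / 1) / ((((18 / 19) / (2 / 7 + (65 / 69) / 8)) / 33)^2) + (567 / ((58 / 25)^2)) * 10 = -177170566193501 / 251130942720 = -705.49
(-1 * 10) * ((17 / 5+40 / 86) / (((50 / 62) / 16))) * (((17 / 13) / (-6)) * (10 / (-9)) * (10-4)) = -9342656 / 8385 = -1114.21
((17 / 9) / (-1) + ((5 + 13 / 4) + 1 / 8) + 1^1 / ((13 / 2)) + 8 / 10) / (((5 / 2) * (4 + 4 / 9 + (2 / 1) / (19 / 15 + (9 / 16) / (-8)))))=79979243 / 164372000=0.49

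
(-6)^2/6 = 6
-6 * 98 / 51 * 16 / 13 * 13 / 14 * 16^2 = -3373.18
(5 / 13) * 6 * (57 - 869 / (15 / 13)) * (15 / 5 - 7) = 83536 / 13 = 6425.85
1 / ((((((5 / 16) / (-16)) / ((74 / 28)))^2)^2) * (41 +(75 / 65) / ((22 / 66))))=3270093207240704 / 433680625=7540325.80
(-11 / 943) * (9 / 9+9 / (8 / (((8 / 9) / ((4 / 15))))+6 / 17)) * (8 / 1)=-4884 / 12259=-0.40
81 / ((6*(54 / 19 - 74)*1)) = -513 / 2704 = -0.19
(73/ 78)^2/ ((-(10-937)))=0.00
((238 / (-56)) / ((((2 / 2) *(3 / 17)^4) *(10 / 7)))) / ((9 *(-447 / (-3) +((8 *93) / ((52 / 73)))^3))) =-21835980803 / 72995315405869800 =-0.00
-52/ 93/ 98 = -26/ 4557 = -0.01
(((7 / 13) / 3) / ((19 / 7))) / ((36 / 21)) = 343 / 8892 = 0.04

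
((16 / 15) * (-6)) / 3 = -2.13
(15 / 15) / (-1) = -1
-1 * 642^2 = -412164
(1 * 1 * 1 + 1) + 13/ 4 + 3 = 33/ 4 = 8.25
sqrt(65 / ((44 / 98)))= 7*sqrt(1430) / 22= 12.03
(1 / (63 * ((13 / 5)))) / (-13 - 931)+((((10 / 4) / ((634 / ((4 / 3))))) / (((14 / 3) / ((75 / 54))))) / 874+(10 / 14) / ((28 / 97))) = 2.47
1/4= 0.25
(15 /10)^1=3 /2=1.50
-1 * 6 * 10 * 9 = -540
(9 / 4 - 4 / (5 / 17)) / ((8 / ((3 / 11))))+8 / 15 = 773 / 5280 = 0.15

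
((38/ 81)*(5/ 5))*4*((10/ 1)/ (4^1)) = 380/ 81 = 4.69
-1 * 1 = -1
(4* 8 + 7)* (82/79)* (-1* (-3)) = 9594/79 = 121.44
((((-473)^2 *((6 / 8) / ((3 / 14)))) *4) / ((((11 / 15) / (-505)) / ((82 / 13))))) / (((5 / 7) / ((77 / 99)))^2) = -5662197559172 / 351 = -16131616977.70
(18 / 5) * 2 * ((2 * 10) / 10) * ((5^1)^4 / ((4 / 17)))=38250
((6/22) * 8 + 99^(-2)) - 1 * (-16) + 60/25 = 1008617/49005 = 20.58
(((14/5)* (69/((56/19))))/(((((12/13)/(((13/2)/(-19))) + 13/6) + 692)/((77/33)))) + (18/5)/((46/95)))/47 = 1234635789/7579420690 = 0.16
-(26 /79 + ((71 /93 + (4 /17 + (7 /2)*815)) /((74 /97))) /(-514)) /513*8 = 66014417237 /609271935183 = 0.11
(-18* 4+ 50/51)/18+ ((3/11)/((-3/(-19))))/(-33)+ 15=611047/55539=11.00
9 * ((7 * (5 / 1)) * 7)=2205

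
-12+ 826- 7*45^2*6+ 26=-84210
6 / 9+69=209 / 3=69.67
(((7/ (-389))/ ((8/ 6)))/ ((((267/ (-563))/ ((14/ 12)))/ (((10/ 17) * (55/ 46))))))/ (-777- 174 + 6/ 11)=-16690135/ 679331323224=-0.00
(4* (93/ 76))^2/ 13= 8649/ 4693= 1.84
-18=-18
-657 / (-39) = 219 / 13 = 16.85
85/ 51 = 5/ 3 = 1.67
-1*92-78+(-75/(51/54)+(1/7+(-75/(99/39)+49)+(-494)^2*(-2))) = -639187075/1309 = -488301.81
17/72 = 0.24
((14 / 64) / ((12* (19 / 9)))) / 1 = 21 / 2432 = 0.01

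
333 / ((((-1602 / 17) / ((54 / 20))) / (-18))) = 152847 / 890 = 171.74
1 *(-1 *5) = -5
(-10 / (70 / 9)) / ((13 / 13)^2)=-9 / 7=-1.29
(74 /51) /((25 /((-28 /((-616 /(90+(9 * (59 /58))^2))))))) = 7211559 /15726700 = 0.46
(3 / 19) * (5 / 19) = 15 / 361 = 0.04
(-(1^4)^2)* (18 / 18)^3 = -1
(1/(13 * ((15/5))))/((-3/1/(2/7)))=-2/819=-0.00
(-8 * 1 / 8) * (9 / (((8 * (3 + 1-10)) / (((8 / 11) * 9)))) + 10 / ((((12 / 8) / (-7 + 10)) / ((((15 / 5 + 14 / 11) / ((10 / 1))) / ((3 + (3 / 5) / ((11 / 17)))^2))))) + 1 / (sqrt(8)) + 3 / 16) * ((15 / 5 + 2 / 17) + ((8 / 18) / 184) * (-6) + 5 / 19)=9351040975 / 5719022496-75025 * sqrt(2) / 89148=0.44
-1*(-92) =92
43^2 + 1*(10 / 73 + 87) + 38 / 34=2404133 / 1241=1937.25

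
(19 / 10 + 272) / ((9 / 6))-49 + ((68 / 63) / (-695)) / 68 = 1169935 / 8757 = 133.60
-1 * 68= -68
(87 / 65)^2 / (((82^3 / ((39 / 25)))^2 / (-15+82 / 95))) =-91486503 / 451259902895000000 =-0.00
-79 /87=-0.91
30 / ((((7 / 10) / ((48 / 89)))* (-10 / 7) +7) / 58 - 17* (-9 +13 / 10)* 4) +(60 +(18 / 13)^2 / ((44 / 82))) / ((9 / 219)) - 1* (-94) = 22238207859876 / 13551639673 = 1641.00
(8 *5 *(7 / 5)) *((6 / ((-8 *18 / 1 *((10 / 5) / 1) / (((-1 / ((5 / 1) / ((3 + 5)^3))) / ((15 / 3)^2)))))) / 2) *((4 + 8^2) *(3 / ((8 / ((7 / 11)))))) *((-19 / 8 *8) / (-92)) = 253232 / 31625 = 8.01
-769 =-769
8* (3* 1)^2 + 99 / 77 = 513 / 7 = 73.29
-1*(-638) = 638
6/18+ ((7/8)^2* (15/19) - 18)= -62243/3648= -17.06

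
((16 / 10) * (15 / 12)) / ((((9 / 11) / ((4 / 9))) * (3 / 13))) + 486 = 119242 / 243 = 490.71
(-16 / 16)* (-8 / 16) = 1 / 2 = 0.50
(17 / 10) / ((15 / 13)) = 221 / 150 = 1.47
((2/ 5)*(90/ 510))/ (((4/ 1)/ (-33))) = -99/ 170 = -0.58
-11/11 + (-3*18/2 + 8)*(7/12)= -145/12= -12.08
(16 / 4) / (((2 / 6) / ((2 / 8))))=3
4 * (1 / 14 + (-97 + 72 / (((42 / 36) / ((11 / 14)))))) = -9494 / 49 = -193.76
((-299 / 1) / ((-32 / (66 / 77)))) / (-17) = -897 / 1904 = -0.47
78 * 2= 156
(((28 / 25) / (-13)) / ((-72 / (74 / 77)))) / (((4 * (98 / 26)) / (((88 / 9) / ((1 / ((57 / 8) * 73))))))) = 51319 / 132300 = 0.39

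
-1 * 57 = -57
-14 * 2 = -28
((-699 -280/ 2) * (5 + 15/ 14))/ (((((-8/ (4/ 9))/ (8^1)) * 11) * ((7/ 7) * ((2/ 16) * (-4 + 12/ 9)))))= -142630/ 231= -617.45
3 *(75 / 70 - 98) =-4071 / 14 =-290.79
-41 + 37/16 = -619/16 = -38.69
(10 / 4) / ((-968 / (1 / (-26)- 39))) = 5075 / 50336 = 0.10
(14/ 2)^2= 49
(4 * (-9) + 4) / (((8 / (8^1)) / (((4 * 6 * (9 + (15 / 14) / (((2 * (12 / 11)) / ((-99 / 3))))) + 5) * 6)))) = 225696 / 7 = 32242.29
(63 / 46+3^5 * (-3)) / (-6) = 11157 / 92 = 121.27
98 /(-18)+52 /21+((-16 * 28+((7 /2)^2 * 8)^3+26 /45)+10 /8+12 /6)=395112841 /420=940744.86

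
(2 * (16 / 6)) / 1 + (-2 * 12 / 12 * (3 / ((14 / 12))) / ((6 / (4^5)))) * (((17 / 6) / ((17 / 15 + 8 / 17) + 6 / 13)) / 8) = -20873456 / 143787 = -145.17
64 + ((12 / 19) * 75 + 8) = 2268 / 19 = 119.37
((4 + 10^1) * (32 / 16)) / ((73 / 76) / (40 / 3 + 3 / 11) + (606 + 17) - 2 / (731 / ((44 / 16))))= 698450032 / 15542086509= 0.04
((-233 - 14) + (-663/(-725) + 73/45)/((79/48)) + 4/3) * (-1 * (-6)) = -83893686/57275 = -1464.75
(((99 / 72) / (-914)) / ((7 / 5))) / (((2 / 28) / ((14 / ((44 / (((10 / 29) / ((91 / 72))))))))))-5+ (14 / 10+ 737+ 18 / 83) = 52453464964 / 71499935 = 733.62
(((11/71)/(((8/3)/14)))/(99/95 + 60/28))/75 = 10241/3007560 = 0.00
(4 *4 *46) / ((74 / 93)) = 34224 / 37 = 924.97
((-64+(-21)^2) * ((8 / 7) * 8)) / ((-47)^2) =24128 / 15463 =1.56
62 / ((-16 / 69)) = -2139 / 8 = -267.38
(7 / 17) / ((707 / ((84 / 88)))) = 0.00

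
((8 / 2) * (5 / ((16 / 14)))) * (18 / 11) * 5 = 1575 / 11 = 143.18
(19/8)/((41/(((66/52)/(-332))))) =-627/2831296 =-0.00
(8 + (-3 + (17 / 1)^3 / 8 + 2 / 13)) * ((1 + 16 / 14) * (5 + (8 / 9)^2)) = 21575675 / 2808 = 7683.64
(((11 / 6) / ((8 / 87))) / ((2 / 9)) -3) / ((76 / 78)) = 108225 / 1216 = 89.00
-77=-77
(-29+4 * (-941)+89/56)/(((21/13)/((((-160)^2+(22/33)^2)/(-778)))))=17665247483/228732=77231.20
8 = 8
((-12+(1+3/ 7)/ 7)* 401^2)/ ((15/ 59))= -5483635702/ 735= -7460728.85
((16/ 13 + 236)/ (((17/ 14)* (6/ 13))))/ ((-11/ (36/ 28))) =-9252/ 187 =-49.48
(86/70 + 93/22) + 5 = 8051/770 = 10.46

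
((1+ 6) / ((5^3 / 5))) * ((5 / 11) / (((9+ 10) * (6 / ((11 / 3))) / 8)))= 28 / 855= 0.03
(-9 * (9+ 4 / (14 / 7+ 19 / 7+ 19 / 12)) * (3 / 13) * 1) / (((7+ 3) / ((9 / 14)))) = -1.29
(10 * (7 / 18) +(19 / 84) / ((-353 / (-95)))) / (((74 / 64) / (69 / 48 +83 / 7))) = 523167595 / 11519802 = 45.41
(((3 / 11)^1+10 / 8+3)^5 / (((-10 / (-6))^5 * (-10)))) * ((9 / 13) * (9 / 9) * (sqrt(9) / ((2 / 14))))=-14332879835081073 / 66997216000000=-213.93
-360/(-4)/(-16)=-45/8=-5.62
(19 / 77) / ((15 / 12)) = 76 / 385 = 0.20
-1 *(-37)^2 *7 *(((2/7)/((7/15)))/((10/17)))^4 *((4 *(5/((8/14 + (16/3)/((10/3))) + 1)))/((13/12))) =-100124974800/1529437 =-65465.25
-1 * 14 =-14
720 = 720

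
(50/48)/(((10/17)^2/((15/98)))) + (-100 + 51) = -152219/3136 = -48.54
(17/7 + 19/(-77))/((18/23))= 92/33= 2.79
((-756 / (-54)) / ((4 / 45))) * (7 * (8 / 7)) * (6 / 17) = 7560 / 17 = 444.71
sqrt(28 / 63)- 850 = -849.33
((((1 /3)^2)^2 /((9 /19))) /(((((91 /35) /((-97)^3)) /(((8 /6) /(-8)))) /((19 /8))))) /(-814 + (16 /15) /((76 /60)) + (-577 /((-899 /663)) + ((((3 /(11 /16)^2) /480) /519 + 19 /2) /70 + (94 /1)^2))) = 103080193198514060375 /240477759134505444708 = 0.43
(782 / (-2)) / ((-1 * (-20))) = -391 / 20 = -19.55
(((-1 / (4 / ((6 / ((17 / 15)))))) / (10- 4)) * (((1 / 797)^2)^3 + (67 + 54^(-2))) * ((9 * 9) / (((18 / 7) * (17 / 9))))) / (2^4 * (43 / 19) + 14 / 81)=-899083200923696268040075515 / 132720876888462693229104448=-6.77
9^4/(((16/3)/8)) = 19683/2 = 9841.50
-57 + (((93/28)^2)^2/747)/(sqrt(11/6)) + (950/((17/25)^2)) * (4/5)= 8311689 * sqrt(66)/561180928 + 458527/289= 1586.72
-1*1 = -1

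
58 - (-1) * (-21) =37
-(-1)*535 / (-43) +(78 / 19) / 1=-6811 / 817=-8.34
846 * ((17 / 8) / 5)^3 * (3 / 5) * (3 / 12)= 6234597 / 640000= 9.74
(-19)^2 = 361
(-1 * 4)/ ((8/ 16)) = -8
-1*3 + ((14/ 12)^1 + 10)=8.17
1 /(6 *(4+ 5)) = 1 /54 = 0.02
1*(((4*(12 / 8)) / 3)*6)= 12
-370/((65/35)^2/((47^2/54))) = -20024585/4563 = -4388.47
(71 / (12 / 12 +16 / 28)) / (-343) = -71 / 539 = -0.13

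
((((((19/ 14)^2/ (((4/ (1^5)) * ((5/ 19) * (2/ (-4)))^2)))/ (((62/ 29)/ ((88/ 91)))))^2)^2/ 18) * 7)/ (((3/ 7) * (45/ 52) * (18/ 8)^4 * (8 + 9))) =1529291618948921388539078794445312/ 30339785369079622468492154296875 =50.41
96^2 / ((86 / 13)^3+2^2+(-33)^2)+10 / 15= 7.33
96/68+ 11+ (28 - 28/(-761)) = 523283/12937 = 40.45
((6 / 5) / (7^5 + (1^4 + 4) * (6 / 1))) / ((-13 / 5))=-6 / 218881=-0.00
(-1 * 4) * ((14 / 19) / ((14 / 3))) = -12 / 19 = -0.63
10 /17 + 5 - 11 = -92 /17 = -5.41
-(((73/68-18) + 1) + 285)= -18297/68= -269.07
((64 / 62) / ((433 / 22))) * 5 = 3520 / 13423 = 0.26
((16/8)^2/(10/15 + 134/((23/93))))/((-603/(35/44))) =-805/82762152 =-0.00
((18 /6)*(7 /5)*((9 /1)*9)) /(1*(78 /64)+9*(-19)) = -18144 /9055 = -2.00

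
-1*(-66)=66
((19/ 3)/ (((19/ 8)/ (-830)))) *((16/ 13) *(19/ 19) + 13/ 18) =-1517240/ 351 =-4322.62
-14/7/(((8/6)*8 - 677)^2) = -0.00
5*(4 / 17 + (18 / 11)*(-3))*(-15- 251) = 1162420 / 187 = 6216.15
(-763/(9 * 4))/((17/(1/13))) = -763/7956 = -0.10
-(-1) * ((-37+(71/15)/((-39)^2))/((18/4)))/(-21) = 1688168/4312035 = 0.39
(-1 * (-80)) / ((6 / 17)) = 680 / 3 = 226.67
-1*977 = -977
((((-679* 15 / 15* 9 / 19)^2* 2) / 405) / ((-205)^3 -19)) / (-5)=461041 / 38875837300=0.00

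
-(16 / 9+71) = -655 / 9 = -72.78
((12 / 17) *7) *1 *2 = 168 / 17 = 9.88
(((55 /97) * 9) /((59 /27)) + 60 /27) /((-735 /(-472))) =53656 /18333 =2.93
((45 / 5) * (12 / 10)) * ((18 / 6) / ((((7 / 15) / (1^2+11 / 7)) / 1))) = 8748 / 49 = 178.53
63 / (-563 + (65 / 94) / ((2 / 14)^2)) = -1974 / 16579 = -0.12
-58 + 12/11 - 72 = -1418/11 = -128.91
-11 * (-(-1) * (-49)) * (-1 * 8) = -4312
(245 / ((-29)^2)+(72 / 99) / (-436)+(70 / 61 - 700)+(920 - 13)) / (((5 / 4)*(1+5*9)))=25641901352 / 7073638385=3.62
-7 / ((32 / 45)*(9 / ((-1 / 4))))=35 / 128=0.27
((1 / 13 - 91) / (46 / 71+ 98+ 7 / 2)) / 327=-55948 / 20553585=-0.00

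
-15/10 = -3/2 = -1.50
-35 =-35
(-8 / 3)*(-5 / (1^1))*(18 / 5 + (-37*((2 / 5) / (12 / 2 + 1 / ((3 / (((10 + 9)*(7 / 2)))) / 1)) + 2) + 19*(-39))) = -5488616 / 507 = -10825.67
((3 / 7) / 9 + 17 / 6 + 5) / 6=1.31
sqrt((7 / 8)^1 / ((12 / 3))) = 0.47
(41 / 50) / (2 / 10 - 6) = -41 / 290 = -0.14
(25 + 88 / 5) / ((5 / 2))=17.04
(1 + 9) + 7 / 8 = 87 / 8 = 10.88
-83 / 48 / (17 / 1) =-0.10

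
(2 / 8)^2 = 1 / 16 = 0.06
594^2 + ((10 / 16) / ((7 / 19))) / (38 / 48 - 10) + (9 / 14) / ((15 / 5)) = 1091674677 / 3094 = 352836.03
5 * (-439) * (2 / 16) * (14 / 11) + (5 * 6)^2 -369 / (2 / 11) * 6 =-511553 / 44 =-11626.20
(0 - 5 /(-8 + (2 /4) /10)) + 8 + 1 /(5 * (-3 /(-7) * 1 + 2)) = 117733 /13515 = 8.71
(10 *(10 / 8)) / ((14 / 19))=475 / 28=16.96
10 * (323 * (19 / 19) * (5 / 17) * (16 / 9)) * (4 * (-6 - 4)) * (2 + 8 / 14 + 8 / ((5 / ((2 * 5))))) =-1254603.17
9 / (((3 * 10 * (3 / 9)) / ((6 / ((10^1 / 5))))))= 27 / 10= 2.70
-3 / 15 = -1 / 5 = -0.20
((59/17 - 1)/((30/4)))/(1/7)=196/85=2.31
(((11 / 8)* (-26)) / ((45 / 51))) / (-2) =2431 / 120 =20.26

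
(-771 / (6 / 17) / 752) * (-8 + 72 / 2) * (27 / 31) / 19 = -825741 / 221464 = -3.73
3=3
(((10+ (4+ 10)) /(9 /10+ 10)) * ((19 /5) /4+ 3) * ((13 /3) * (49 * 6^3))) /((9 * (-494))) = -185808 /2071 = -89.72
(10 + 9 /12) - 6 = 19 /4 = 4.75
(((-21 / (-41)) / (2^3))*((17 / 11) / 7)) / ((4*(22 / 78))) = 1989 / 158752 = 0.01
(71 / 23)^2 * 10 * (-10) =-504100 / 529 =-952.93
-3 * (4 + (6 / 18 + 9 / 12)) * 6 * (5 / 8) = -915 / 16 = -57.19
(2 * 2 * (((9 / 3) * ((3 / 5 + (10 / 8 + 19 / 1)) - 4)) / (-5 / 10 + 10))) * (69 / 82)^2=4813371 / 319390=15.07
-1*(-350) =350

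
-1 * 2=-2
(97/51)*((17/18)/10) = 97/540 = 0.18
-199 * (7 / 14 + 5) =-2189 / 2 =-1094.50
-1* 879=-879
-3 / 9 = -1 / 3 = -0.33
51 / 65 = 0.78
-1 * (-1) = 1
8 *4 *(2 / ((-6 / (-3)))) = 32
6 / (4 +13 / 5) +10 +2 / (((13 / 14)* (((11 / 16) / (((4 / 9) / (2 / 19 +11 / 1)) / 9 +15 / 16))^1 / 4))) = 55511032 / 2444013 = 22.71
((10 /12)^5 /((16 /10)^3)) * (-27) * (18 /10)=-78125 /16384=-4.77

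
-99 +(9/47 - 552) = -30588/47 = -650.81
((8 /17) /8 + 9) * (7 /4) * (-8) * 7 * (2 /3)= -591.84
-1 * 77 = -77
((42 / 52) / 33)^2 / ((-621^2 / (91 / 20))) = -343 / 48529063440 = -0.00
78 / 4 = 19.50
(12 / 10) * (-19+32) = 78 / 5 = 15.60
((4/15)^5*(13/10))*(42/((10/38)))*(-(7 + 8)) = -1770496/421875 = -4.20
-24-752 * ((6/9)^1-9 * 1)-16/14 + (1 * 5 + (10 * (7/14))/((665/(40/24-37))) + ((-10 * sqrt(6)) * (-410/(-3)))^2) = 1491317419/133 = 11212912.92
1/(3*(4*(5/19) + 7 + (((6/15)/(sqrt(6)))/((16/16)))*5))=2907/69505-361*sqrt(6)/208515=0.04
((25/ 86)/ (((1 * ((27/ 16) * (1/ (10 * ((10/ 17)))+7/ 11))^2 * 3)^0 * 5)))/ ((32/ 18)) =45/ 1376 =0.03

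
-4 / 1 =-4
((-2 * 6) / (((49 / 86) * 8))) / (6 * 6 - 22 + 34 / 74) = -4773 / 26215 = -0.18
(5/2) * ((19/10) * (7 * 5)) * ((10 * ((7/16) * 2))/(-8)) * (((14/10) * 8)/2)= -32585/32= -1018.28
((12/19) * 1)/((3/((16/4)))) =16/19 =0.84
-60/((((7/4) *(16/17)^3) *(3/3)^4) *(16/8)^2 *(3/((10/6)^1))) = -122825/21504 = -5.71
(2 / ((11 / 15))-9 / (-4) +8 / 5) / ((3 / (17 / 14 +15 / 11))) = 574459 / 101640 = 5.65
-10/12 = -5/6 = -0.83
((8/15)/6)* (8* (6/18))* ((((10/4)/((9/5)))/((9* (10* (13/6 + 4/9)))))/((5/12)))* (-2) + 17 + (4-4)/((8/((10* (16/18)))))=16.99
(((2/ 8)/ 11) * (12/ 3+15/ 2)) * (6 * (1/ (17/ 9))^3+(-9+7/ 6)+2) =-3351353/ 2594064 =-1.29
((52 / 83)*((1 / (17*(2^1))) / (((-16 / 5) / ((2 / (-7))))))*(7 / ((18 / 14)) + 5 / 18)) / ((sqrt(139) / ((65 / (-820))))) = -87035*sqrt(139) / 16211238624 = -0.00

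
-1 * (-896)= 896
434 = 434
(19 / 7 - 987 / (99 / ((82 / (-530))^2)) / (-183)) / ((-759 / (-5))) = 8061558068 / 450636732315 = 0.02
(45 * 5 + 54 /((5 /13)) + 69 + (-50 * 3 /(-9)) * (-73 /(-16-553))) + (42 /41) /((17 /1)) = 436.60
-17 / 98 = -0.17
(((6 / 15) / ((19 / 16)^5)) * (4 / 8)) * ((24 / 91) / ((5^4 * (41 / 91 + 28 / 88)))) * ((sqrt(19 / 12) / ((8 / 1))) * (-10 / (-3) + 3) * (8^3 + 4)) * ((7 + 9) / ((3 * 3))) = 31742492672 * sqrt(57) / 5640863034375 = 0.04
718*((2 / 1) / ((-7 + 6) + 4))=1436 / 3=478.67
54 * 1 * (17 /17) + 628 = 682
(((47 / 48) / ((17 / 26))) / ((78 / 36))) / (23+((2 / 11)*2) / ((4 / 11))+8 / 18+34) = 423 / 35768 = 0.01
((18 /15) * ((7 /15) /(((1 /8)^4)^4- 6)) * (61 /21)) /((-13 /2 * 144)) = 4292493394837504 /14819657523816029625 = 0.00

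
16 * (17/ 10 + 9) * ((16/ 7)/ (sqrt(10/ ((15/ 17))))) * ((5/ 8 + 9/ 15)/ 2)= 2996 * sqrt(102)/ 425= 71.20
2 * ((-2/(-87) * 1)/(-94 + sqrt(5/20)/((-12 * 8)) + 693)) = 256/3335203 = 0.00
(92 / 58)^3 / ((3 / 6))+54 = 1511678 / 24389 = 61.98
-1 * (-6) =6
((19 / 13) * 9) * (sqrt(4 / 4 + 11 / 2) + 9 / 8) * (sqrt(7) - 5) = -113.79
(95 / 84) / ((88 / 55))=475 / 672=0.71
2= 2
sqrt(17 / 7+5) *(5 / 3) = 10 *sqrt(91) / 21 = 4.54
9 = 9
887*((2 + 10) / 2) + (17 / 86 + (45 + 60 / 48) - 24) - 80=905485 / 172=5264.45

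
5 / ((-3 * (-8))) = 5 / 24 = 0.21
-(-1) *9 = 9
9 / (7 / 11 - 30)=-99 / 323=-0.31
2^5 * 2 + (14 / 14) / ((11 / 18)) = 65.64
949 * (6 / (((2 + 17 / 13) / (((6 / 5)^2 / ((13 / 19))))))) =3894696 / 1075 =3622.97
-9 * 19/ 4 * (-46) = 3933/ 2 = 1966.50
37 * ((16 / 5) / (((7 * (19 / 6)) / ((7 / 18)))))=592 / 285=2.08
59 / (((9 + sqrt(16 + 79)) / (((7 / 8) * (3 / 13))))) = -1593 / 208 + 177 * sqrt(95) / 208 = 0.64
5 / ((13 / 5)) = 25 / 13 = 1.92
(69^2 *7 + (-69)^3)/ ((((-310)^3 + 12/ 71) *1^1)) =10478961/ 1057580494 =0.01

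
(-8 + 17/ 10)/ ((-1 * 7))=9/ 10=0.90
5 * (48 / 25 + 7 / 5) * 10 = 166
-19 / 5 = -3.80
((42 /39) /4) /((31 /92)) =322 /403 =0.80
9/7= 1.29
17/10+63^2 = 39707/10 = 3970.70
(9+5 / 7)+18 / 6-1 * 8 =33 / 7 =4.71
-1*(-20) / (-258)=-10 / 129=-0.08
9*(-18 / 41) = -162 / 41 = -3.95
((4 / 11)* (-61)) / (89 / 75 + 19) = -9150 / 8327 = -1.10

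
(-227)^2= 51529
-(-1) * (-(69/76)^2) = -4761/5776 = -0.82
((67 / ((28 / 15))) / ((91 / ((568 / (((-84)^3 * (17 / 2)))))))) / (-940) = 4757 / 100554801984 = 0.00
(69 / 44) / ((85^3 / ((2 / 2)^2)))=69 / 27021500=0.00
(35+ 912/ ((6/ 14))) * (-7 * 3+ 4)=-36771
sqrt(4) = 2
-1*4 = -4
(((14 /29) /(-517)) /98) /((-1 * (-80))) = -1 /8396080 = -0.00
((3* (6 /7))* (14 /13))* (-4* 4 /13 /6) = -96 /169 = -0.57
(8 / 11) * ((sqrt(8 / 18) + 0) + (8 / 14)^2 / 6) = 848 / 1617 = 0.52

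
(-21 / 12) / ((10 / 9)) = -63 / 40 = -1.58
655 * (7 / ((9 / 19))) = 87115 / 9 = 9679.44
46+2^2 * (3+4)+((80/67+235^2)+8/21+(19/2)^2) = 311739563/5628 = 55390.82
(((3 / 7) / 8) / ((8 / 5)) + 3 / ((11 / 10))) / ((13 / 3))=40815 / 64064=0.64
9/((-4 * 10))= -9/40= -0.22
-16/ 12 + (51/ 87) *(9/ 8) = -469/ 696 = -0.67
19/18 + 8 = 163/18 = 9.06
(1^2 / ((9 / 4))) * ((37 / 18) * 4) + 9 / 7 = 2801 / 567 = 4.94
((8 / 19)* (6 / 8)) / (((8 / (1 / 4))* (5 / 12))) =9 / 380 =0.02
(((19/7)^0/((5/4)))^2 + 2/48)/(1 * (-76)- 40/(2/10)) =-409/165600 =-0.00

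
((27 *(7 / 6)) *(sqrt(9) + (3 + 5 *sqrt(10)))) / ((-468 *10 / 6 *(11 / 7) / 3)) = -441 *sqrt(10) / 1144 - 1323 / 2860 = -1.68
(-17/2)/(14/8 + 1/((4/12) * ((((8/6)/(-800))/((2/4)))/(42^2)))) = 34/6350393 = 0.00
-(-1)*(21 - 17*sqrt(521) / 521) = 21 - 17*sqrt(521) / 521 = 20.26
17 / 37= 0.46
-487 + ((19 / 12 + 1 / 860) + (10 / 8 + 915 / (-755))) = -189093337 / 389580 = -485.38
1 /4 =0.25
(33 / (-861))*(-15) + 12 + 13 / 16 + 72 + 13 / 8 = 399561 / 4592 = 87.01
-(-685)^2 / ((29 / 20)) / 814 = -4692250 / 11803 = -397.55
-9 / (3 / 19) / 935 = -57 / 935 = -0.06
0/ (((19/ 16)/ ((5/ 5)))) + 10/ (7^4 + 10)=10/ 2411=0.00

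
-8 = -8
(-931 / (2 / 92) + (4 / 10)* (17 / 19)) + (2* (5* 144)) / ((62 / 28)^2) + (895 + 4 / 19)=-3801225951 / 91295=-41636.74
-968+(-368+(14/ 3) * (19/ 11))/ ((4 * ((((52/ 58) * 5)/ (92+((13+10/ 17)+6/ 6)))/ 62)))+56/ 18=-14617393618/ 109395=-133620.31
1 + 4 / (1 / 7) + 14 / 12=181 / 6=30.17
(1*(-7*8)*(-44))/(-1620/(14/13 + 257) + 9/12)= -6613376/14835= -445.80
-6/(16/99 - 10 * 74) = 297/36622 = 0.01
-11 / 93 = -0.12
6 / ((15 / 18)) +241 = 1241 / 5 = 248.20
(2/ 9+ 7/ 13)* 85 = 7565/ 117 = 64.66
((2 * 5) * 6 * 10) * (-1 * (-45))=27000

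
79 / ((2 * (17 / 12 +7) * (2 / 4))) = 948 / 101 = 9.39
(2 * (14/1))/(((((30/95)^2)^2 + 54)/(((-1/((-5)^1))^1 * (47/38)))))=0.13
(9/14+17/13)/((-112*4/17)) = -6035/81536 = -0.07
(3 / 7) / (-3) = -1 / 7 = -0.14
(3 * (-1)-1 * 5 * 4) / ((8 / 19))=-437 / 8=-54.62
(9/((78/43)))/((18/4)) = 43/39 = 1.10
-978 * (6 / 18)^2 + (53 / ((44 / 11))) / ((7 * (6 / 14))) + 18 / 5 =-2013 / 20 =-100.65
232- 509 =-277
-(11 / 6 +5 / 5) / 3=-17 / 18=-0.94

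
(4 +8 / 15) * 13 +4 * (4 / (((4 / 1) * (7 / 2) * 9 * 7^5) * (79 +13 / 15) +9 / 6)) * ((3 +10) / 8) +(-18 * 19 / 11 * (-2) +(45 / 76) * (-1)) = 77460448145497 / 642702374820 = 120.52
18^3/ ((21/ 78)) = 151632/ 7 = 21661.71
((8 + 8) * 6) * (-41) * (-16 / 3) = 20992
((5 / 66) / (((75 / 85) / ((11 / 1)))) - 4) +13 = 179 / 18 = 9.94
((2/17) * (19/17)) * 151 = 5738/289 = 19.85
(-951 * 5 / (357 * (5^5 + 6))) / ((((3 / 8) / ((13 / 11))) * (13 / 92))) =-1166560 / 12295437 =-0.09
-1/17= -0.06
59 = 59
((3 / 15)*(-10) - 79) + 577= 496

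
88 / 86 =44 / 43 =1.02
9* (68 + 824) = 8028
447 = 447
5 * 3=15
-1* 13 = -13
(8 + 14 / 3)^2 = 1444 / 9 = 160.44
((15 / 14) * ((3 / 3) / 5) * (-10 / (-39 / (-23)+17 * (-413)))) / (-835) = -69 / 188728036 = -0.00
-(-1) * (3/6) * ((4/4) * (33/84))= 11/56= 0.20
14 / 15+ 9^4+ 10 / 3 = 98479 / 15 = 6565.27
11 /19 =0.58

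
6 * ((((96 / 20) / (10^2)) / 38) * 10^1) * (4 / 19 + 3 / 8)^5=50256535041 / 9634996428800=0.01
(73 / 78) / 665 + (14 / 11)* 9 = 6536423 / 570570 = 11.46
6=6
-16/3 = -5.33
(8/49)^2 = 64/2401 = 0.03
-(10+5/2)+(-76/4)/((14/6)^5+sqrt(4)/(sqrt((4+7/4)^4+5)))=-676290136457741/52939776005302+11967264 * sqrt(281121)/26469888002651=-12.77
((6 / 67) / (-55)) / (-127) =6 / 467995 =0.00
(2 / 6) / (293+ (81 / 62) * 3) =62 / 55227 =0.00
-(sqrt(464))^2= -464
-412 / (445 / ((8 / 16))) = -206 / 445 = -0.46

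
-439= -439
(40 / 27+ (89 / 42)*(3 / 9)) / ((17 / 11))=9097 / 6426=1.42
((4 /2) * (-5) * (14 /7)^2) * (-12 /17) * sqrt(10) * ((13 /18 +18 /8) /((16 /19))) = 10165 * sqrt(10) /102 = 315.14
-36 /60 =-3 /5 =-0.60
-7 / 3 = -2.33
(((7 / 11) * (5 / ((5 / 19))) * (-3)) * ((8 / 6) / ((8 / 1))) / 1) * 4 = -266 / 11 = -24.18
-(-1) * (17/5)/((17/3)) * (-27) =-81/5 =-16.20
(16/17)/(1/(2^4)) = 15.06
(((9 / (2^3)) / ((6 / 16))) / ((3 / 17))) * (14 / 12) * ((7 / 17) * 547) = 26803 / 6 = 4467.17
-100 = -100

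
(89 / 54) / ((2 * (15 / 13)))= 1157 / 1620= 0.71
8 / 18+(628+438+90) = 10408 / 9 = 1156.44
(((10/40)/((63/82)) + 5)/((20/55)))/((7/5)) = 36905/3528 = 10.46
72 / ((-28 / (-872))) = 15696 / 7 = 2242.29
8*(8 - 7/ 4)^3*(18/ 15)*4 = 9375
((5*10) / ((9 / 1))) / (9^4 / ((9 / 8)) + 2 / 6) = 50 / 52491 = 0.00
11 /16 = 0.69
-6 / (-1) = 6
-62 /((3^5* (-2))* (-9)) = -31 /2187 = -0.01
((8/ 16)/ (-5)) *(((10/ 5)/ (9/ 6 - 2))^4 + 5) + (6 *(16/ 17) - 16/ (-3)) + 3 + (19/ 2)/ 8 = -44603/ 4080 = -10.93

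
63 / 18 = 7 / 2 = 3.50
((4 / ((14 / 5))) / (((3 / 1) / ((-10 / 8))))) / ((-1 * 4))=25 / 168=0.15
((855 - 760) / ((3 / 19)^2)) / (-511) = -34295 / 4599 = -7.46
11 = 11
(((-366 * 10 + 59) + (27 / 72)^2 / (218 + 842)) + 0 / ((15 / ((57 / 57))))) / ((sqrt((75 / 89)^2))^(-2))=-274828309875 / 107472128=-2557.21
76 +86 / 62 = 2399 / 31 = 77.39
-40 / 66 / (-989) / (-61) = -20 / 1990857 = -0.00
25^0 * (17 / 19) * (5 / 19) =85 / 361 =0.24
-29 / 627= -0.05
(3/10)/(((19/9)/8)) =108/95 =1.14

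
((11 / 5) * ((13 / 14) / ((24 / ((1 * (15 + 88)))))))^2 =216943441 / 2822400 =76.86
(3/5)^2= 9/25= 0.36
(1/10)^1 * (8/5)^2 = 32/125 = 0.26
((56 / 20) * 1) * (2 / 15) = 0.37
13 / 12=1.08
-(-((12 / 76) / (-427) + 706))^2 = -32807406450625 / 65820769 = -498435.48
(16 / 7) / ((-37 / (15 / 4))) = -60 / 259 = -0.23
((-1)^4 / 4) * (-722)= -361 / 2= -180.50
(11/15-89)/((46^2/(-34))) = 11254/7935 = 1.42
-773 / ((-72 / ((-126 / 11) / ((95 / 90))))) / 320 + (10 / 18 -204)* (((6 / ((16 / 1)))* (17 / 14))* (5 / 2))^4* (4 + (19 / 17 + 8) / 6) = -9925328703929691 / 5261848739840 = -1886.28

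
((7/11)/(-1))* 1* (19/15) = -133/165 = -0.81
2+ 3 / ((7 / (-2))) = 1.14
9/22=0.41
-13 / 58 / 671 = -13 / 38918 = -0.00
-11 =-11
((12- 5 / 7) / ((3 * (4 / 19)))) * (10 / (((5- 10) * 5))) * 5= -1501 / 42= -35.74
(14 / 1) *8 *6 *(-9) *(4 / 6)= -4032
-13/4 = -3.25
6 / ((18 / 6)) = 2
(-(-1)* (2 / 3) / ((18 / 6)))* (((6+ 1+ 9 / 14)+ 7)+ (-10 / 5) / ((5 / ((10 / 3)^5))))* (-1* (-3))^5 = -510185 / 63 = -8098.17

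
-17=-17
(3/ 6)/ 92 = 1/ 184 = 0.01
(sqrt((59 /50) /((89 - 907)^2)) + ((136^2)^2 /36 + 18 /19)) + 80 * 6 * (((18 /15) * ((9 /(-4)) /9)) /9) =sqrt(118) /8180 + 1624982002 /171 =9502818.73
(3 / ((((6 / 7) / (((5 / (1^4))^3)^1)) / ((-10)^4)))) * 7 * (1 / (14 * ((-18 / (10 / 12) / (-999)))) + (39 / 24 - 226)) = -6770312500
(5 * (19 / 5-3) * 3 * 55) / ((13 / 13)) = 660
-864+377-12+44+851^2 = 723746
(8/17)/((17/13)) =104/289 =0.36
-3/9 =-1/3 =-0.33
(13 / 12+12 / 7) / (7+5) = 235 / 1008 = 0.23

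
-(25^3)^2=-244140625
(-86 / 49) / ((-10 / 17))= 731 / 245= 2.98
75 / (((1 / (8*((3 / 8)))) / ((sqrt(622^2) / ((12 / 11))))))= 256575 / 2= 128287.50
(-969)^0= 1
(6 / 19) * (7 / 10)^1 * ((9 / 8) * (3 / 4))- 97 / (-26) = 154811 / 39520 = 3.92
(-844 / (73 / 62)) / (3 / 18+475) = -313968 / 208123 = -1.51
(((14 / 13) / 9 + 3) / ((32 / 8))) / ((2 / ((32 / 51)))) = 1460 / 5967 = 0.24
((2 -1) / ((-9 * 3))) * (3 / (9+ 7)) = -1 / 144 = -0.01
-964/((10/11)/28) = -148456/5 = -29691.20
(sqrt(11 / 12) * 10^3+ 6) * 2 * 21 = 40463.94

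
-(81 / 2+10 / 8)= -167 / 4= -41.75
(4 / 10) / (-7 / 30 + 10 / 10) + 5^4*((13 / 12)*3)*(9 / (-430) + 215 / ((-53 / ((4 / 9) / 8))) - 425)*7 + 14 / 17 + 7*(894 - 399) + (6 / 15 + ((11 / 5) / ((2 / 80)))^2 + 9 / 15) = -96803159412383 / 16039602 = -6035259.44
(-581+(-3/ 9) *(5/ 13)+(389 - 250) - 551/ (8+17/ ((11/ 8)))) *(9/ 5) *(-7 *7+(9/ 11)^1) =651710949/ 16016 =40691.24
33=33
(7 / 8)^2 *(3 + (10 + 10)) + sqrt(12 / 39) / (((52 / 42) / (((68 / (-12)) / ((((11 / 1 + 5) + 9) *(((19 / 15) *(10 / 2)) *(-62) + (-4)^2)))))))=357 *sqrt(13) / 4774250 + 1127 / 64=17.61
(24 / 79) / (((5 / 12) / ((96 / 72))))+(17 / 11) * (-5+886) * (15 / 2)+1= 88755863 / 8690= 10213.56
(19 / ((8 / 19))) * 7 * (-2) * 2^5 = -20216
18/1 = 18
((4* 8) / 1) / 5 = 32 / 5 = 6.40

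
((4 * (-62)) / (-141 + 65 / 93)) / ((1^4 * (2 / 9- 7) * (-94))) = 0.00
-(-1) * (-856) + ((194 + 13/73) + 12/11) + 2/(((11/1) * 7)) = -3713823/5621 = -660.71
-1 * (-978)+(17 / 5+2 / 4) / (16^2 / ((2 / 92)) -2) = 115149759 / 117740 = 978.00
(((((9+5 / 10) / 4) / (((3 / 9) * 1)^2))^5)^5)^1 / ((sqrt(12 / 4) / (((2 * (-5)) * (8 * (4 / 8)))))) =-111365714926680734524011160842118969638719424650593457085 * sqrt(3) / 4722366482869645213696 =-40846274251258115647235520000000000.00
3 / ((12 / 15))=15 / 4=3.75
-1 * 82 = -82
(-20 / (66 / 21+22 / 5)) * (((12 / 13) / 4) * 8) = -700 / 143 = -4.90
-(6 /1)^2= -36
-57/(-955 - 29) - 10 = -3261/328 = -9.94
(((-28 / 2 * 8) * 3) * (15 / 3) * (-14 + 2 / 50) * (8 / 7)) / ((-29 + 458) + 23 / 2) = 268032 / 4405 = 60.85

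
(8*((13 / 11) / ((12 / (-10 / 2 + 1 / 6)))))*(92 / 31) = -34684 / 3069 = -11.30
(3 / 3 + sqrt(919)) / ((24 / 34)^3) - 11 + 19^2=439.03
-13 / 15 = -0.87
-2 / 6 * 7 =-7 / 3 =-2.33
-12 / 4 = -3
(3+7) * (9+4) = 130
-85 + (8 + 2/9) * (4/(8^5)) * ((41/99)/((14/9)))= -482548243/5677056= -85.00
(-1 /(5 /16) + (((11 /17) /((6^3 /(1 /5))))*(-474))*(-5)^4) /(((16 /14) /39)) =-50315447 /8160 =-6166.11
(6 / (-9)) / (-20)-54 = -1619 / 30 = -53.97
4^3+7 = 71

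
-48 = -48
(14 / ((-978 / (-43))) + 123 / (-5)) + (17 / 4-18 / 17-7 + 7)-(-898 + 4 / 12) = 48596323 / 55420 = 876.87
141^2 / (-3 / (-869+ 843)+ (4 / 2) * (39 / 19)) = 3273738 / 695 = 4710.41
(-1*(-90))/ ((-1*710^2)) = -0.00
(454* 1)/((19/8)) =3632/19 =191.16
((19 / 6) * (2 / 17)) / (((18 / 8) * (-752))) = -19 / 86292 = -0.00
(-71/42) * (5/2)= -355/84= -4.23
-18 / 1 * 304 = -5472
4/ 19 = 0.21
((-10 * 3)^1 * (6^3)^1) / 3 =-2160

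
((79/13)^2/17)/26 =6241/74698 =0.08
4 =4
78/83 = 0.94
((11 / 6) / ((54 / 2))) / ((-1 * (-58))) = 11 / 9396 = 0.00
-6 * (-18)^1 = 108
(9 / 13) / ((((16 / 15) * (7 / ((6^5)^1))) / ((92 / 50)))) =603612 / 455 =1326.62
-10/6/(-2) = 5/6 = 0.83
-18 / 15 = -6 / 5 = -1.20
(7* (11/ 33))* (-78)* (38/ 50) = -3458/ 25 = -138.32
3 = 3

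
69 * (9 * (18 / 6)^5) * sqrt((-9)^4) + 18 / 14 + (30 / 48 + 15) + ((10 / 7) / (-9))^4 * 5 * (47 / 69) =106288130695175585 / 8695634472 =12223159.91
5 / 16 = 0.31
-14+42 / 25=-308 / 25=-12.32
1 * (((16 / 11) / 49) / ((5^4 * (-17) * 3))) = -16 / 17180625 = -0.00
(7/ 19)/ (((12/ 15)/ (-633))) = -22155/ 76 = -291.51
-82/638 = -41/319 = -0.13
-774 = -774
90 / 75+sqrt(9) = 21 / 5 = 4.20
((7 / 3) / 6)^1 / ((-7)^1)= -1 / 18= -0.06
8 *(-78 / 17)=-624 / 17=-36.71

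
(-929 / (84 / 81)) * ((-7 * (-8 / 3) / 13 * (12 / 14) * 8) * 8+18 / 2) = -4088529 / 52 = -78625.56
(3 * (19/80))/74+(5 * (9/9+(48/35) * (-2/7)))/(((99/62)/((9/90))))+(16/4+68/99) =4.89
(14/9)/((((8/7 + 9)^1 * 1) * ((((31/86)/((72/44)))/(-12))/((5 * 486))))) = -491520960/24211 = -20301.56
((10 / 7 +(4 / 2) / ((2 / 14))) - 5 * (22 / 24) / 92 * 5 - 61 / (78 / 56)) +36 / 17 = -45255185 / 1707888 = -26.50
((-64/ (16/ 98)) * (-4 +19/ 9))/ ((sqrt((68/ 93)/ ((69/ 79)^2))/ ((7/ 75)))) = 31556 * sqrt(1581)/ 17775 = 70.59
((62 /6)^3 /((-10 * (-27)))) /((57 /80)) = 238328 /41553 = 5.74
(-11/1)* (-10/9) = 110/9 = 12.22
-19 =-19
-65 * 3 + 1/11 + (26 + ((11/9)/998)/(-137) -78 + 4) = -242.91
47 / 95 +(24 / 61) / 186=89257 / 179645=0.50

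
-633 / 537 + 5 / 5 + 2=326 / 179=1.82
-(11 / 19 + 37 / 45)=-1198 / 855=-1.40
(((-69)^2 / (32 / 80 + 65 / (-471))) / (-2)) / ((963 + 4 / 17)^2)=-648062559 / 66177106250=-0.01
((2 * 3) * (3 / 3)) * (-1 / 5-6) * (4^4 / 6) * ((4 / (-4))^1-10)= 87296 / 5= 17459.20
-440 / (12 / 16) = -1760 / 3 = -586.67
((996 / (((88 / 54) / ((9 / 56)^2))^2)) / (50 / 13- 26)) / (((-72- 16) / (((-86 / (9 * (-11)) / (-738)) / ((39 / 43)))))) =-1006896987 / 6045144159617024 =-0.00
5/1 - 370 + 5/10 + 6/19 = -13839/38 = -364.18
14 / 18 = 7 / 9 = 0.78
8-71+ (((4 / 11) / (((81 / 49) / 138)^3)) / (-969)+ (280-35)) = -7622132602 / 209801097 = -36.33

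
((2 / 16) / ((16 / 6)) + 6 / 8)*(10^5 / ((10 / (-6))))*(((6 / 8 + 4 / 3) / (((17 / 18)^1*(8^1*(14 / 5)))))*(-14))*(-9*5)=-2966308.59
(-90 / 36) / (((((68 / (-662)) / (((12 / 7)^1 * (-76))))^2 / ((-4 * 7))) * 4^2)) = 14238547560 / 2023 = 7038332.95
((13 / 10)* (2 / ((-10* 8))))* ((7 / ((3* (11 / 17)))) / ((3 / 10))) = -1547 / 3960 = -0.39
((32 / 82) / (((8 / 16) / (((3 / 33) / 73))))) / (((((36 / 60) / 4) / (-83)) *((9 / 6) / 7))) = -743680 / 296307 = -2.51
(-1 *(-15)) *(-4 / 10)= -6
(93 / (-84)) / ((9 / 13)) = -403 / 252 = -1.60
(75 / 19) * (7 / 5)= 105 / 19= 5.53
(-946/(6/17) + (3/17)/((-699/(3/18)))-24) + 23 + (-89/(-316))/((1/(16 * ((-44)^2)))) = 3781888835/625838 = 6042.92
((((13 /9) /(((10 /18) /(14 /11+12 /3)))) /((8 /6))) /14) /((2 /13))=14703 /3080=4.77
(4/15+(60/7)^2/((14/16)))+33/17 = 7537109/87465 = 86.17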